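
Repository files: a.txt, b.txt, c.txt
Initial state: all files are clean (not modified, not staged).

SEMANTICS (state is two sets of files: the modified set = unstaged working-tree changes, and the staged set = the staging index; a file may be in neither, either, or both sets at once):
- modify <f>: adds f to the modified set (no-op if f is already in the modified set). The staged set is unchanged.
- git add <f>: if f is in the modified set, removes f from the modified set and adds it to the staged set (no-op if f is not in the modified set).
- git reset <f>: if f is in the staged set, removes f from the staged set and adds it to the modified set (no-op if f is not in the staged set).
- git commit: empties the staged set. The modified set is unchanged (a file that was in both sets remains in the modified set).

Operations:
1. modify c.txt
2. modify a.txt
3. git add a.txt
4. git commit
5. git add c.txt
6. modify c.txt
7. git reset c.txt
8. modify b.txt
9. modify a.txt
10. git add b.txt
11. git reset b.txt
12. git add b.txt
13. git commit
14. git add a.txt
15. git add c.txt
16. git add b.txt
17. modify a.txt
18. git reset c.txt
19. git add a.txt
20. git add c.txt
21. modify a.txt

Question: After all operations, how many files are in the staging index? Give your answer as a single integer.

Answer: 2

Derivation:
After op 1 (modify c.txt): modified={c.txt} staged={none}
After op 2 (modify a.txt): modified={a.txt, c.txt} staged={none}
After op 3 (git add a.txt): modified={c.txt} staged={a.txt}
After op 4 (git commit): modified={c.txt} staged={none}
After op 5 (git add c.txt): modified={none} staged={c.txt}
After op 6 (modify c.txt): modified={c.txt} staged={c.txt}
After op 7 (git reset c.txt): modified={c.txt} staged={none}
After op 8 (modify b.txt): modified={b.txt, c.txt} staged={none}
After op 9 (modify a.txt): modified={a.txt, b.txt, c.txt} staged={none}
After op 10 (git add b.txt): modified={a.txt, c.txt} staged={b.txt}
After op 11 (git reset b.txt): modified={a.txt, b.txt, c.txt} staged={none}
After op 12 (git add b.txt): modified={a.txt, c.txt} staged={b.txt}
After op 13 (git commit): modified={a.txt, c.txt} staged={none}
After op 14 (git add a.txt): modified={c.txt} staged={a.txt}
After op 15 (git add c.txt): modified={none} staged={a.txt, c.txt}
After op 16 (git add b.txt): modified={none} staged={a.txt, c.txt}
After op 17 (modify a.txt): modified={a.txt} staged={a.txt, c.txt}
After op 18 (git reset c.txt): modified={a.txt, c.txt} staged={a.txt}
After op 19 (git add a.txt): modified={c.txt} staged={a.txt}
After op 20 (git add c.txt): modified={none} staged={a.txt, c.txt}
After op 21 (modify a.txt): modified={a.txt} staged={a.txt, c.txt}
Final staged set: {a.txt, c.txt} -> count=2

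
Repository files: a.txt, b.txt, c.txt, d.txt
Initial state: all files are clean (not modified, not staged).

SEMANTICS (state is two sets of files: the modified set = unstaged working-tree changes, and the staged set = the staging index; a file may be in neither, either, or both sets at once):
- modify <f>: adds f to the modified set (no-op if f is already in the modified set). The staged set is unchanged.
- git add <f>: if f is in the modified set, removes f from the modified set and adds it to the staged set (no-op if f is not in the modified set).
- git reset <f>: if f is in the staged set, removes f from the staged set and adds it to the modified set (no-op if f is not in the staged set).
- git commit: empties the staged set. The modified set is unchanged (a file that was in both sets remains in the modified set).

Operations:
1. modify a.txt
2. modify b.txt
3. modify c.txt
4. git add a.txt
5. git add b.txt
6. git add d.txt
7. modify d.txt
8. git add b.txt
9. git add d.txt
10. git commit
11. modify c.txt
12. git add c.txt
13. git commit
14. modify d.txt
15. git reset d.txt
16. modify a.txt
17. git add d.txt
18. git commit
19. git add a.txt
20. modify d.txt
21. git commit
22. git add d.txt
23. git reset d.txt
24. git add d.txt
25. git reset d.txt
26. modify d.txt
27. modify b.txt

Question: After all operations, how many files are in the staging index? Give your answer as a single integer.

After op 1 (modify a.txt): modified={a.txt} staged={none}
After op 2 (modify b.txt): modified={a.txt, b.txt} staged={none}
After op 3 (modify c.txt): modified={a.txt, b.txt, c.txt} staged={none}
After op 4 (git add a.txt): modified={b.txt, c.txt} staged={a.txt}
After op 5 (git add b.txt): modified={c.txt} staged={a.txt, b.txt}
After op 6 (git add d.txt): modified={c.txt} staged={a.txt, b.txt}
After op 7 (modify d.txt): modified={c.txt, d.txt} staged={a.txt, b.txt}
After op 8 (git add b.txt): modified={c.txt, d.txt} staged={a.txt, b.txt}
After op 9 (git add d.txt): modified={c.txt} staged={a.txt, b.txt, d.txt}
After op 10 (git commit): modified={c.txt} staged={none}
After op 11 (modify c.txt): modified={c.txt} staged={none}
After op 12 (git add c.txt): modified={none} staged={c.txt}
After op 13 (git commit): modified={none} staged={none}
After op 14 (modify d.txt): modified={d.txt} staged={none}
After op 15 (git reset d.txt): modified={d.txt} staged={none}
After op 16 (modify a.txt): modified={a.txt, d.txt} staged={none}
After op 17 (git add d.txt): modified={a.txt} staged={d.txt}
After op 18 (git commit): modified={a.txt} staged={none}
After op 19 (git add a.txt): modified={none} staged={a.txt}
After op 20 (modify d.txt): modified={d.txt} staged={a.txt}
After op 21 (git commit): modified={d.txt} staged={none}
After op 22 (git add d.txt): modified={none} staged={d.txt}
After op 23 (git reset d.txt): modified={d.txt} staged={none}
After op 24 (git add d.txt): modified={none} staged={d.txt}
After op 25 (git reset d.txt): modified={d.txt} staged={none}
After op 26 (modify d.txt): modified={d.txt} staged={none}
After op 27 (modify b.txt): modified={b.txt, d.txt} staged={none}
Final staged set: {none} -> count=0

Answer: 0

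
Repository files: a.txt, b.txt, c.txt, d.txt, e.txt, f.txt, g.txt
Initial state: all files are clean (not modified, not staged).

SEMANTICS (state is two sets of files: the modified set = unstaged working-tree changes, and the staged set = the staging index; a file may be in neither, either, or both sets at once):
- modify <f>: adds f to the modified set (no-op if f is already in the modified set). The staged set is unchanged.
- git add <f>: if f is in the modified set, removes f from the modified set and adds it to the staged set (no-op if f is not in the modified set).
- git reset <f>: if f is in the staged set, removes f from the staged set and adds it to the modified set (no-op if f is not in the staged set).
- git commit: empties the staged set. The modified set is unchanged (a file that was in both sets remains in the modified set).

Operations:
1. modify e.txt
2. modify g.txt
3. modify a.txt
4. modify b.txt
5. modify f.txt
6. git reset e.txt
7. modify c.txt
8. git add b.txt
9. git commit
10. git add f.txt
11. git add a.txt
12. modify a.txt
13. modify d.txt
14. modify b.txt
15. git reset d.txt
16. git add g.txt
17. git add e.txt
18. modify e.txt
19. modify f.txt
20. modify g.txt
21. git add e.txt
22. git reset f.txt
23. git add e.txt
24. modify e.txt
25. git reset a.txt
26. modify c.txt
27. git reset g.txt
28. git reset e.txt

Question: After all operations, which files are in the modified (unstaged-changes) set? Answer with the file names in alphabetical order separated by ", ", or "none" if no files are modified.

After op 1 (modify e.txt): modified={e.txt} staged={none}
After op 2 (modify g.txt): modified={e.txt, g.txt} staged={none}
After op 3 (modify a.txt): modified={a.txt, e.txt, g.txt} staged={none}
After op 4 (modify b.txt): modified={a.txt, b.txt, e.txt, g.txt} staged={none}
After op 5 (modify f.txt): modified={a.txt, b.txt, e.txt, f.txt, g.txt} staged={none}
After op 6 (git reset e.txt): modified={a.txt, b.txt, e.txt, f.txt, g.txt} staged={none}
After op 7 (modify c.txt): modified={a.txt, b.txt, c.txt, e.txt, f.txt, g.txt} staged={none}
After op 8 (git add b.txt): modified={a.txt, c.txt, e.txt, f.txt, g.txt} staged={b.txt}
After op 9 (git commit): modified={a.txt, c.txt, e.txt, f.txt, g.txt} staged={none}
After op 10 (git add f.txt): modified={a.txt, c.txt, e.txt, g.txt} staged={f.txt}
After op 11 (git add a.txt): modified={c.txt, e.txt, g.txt} staged={a.txt, f.txt}
After op 12 (modify a.txt): modified={a.txt, c.txt, e.txt, g.txt} staged={a.txt, f.txt}
After op 13 (modify d.txt): modified={a.txt, c.txt, d.txt, e.txt, g.txt} staged={a.txt, f.txt}
After op 14 (modify b.txt): modified={a.txt, b.txt, c.txt, d.txt, e.txt, g.txt} staged={a.txt, f.txt}
After op 15 (git reset d.txt): modified={a.txt, b.txt, c.txt, d.txt, e.txt, g.txt} staged={a.txt, f.txt}
After op 16 (git add g.txt): modified={a.txt, b.txt, c.txt, d.txt, e.txt} staged={a.txt, f.txt, g.txt}
After op 17 (git add e.txt): modified={a.txt, b.txt, c.txt, d.txt} staged={a.txt, e.txt, f.txt, g.txt}
After op 18 (modify e.txt): modified={a.txt, b.txt, c.txt, d.txt, e.txt} staged={a.txt, e.txt, f.txt, g.txt}
After op 19 (modify f.txt): modified={a.txt, b.txt, c.txt, d.txt, e.txt, f.txt} staged={a.txt, e.txt, f.txt, g.txt}
After op 20 (modify g.txt): modified={a.txt, b.txt, c.txt, d.txt, e.txt, f.txt, g.txt} staged={a.txt, e.txt, f.txt, g.txt}
After op 21 (git add e.txt): modified={a.txt, b.txt, c.txt, d.txt, f.txt, g.txt} staged={a.txt, e.txt, f.txt, g.txt}
After op 22 (git reset f.txt): modified={a.txt, b.txt, c.txt, d.txt, f.txt, g.txt} staged={a.txt, e.txt, g.txt}
After op 23 (git add e.txt): modified={a.txt, b.txt, c.txt, d.txt, f.txt, g.txt} staged={a.txt, e.txt, g.txt}
After op 24 (modify e.txt): modified={a.txt, b.txt, c.txt, d.txt, e.txt, f.txt, g.txt} staged={a.txt, e.txt, g.txt}
After op 25 (git reset a.txt): modified={a.txt, b.txt, c.txt, d.txt, e.txt, f.txt, g.txt} staged={e.txt, g.txt}
After op 26 (modify c.txt): modified={a.txt, b.txt, c.txt, d.txt, e.txt, f.txt, g.txt} staged={e.txt, g.txt}
After op 27 (git reset g.txt): modified={a.txt, b.txt, c.txt, d.txt, e.txt, f.txt, g.txt} staged={e.txt}
After op 28 (git reset e.txt): modified={a.txt, b.txt, c.txt, d.txt, e.txt, f.txt, g.txt} staged={none}

Answer: a.txt, b.txt, c.txt, d.txt, e.txt, f.txt, g.txt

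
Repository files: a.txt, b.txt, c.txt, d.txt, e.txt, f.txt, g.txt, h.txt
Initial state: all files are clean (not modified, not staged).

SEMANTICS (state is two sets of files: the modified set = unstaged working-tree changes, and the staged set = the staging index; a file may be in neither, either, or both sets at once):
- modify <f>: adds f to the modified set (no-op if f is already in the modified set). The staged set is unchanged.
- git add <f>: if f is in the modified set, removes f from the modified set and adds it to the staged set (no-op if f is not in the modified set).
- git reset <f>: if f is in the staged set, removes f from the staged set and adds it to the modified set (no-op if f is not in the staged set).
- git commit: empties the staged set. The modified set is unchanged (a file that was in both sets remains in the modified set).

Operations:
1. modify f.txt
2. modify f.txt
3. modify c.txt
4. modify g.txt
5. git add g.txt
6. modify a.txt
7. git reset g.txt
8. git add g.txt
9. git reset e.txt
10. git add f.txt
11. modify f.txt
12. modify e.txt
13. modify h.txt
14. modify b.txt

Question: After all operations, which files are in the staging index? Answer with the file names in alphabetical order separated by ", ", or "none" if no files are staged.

After op 1 (modify f.txt): modified={f.txt} staged={none}
After op 2 (modify f.txt): modified={f.txt} staged={none}
After op 3 (modify c.txt): modified={c.txt, f.txt} staged={none}
After op 4 (modify g.txt): modified={c.txt, f.txt, g.txt} staged={none}
After op 5 (git add g.txt): modified={c.txt, f.txt} staged={g.txt}
After op 6 (modify a.txt): modified={a.txt, c.txt, f.txt} staged={g.txt}
After op 7 (git reset g.txt): modified={a.txt, c.txt, f.txt, g.txt} staged={none}
After op 8 (git add g.txt): modified={a.txt, c.txt, f.txt} staged={g.txt}
After op 9 (git reset e.txt): modified={a.txt, c.txt, f.txt} staged={g.txt}
After op 10 (git add f.txt): modified={a.txt, c.txt} staged={f.txt, g.txt}
After op 11 (modify f.txt): modified={a.txt, c.txt, f.txt} staged={f.txt, g.txt}
After op 12 (modify e.txt): modified={a.txt, c.txt, e.txt, f.txt} staged={f.txt, g.txt}
After op 13 (modify h.txt): modified={a.txt, c.txt, e.txt, f.txt, h.txt} staged={f.txt, g.txt}
After op 14 (modify b.txt): modified={a.txt, b.txt, c.txt, e.txt, f.txt, h.txt} staged={f.txt, g.txt}

Answer: f.txt, g.txt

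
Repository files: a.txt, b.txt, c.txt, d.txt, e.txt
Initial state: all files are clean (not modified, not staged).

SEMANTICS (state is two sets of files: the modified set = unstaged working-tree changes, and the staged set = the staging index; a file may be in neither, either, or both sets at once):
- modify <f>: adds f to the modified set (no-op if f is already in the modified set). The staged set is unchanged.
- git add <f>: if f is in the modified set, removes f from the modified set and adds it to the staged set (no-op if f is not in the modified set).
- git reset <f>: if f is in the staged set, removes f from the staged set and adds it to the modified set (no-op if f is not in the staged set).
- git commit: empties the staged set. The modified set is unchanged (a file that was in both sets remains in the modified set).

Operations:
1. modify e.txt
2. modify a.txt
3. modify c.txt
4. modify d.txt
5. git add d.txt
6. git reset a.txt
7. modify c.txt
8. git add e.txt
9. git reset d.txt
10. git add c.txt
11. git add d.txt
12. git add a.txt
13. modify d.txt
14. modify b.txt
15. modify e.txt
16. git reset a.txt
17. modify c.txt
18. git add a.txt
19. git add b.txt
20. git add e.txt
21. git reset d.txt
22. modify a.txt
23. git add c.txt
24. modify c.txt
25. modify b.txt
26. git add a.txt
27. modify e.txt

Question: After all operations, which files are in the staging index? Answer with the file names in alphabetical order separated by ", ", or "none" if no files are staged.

Answer: a.txt, b.txt, c.txt, e.txt

Derivation:
After op 1 (modify e.txt): modified={e.txt} staged={none}
After op 2 (modify a.txt): modified={a.txt, e.txt} staged={none}
After op 3 (modify c.txt): modified={a.txt, c.txt, e.txt} staged={none}
After op 4 (modify d.txt): modified={a.txt, c.txt, d.txt, e.txt} staged={none}
After op 5 (git add d.txt): modified={a.txt, c.txt, e.txt} staged={d.txt}
After op 6 (git reset a.txt): modified={a.txt, c.txt, e.txt} staged={d.txt}
After op 7 (modify c.txt): modified={a.txt, c.txt, e.txt} staged={d.txt}
After op 8 (git add e.txt): modified={a.txt, c.txt} staged={d.txt, e.txt}
After op 9 (git reset d.txt): modified={a.txt, c.txt, d.txt} staged={e.txt}
After op 10 (git add c.txt): modified={a.txt, d.txt} staged={c.txt, e.txt}
After op 11 (git add d.txt): modified={a.txt} staged={c.txt, d.txt, e.txt}
After op 12 (git add a.txt): modified={none} staged={a.txt, c.txt, d.txt, e.txt}
After op 13 (modify d.txt): modified={d.txt} staged={a.txt, c.txt, d.txt, e.txt}
After op 14 (modify b.txt): modified={b.txt, d.txt} staged={a.txt, c.txt, d.txt, e.txt}
After op 15 (modify e.txt): modified={b.txt, d.txt, e.txt} staged={a.txt, c.txt, d.txt, e.txt}
After op 16 (git reset a.txt): modified={a.txt, b.txt, d.txt, e.txt} staged={c.txt, d.txt, e.txt}
After op 17 (modify c.txt): modified={a.txt, b.txt, c.txt, d.txt, e.txt} staged={c.txt, d.txt, e.txt}
After op 18 (git add a.txt): modified={b.txt, c.txt, d.txt, e.txt} staged={a.txt, c.txt, d.txt, e.txt}
After op 19 (git add b.txt): modified={c.txt, d.txt, e.txt} staged={a.txt, b.txt, c.txt, d.txt, e.txt}
After op 20 (git add e.txt): modified={c.txt, d.txt} staged={a.txt, b.txt, c.txt, d.txt, e.txt}
After op 21 (git reset d.txt): modified={c.txt, d.txt} staged={a.txt, b.txt, c.txt, e.txt}
After op 22 (modify a.txt): modified={a.txt, c.txt, d.txt} staged={a.txt, b.txt, c.txt, e.txt}
After op 23 (git add c.txt): modified={a.txt, d.txt} staged={a.txt, b.txt, c.txt, e.txt}
After op 24 (modify c.txt): modified={a.txt, c.txt, d.txt} staged={a.txt, b.txt, c.txt, e.txt}
After op 25 (modify b.txt): modified={a.txt, b.txt, c.txt, d.txt} staged={a.txt, b.txt, c.txt, e.txt}
After op 26 (git add a.txt): modified={b.txt, c.txt, d.txt} staged={a.txt, b.txt, c.txt, e.txt}
After op 27 (modify e.txt): modified={b.txt, c.txt, d.txt, e.txt} staged={a.txt, b.txt, c.txt, e.txt}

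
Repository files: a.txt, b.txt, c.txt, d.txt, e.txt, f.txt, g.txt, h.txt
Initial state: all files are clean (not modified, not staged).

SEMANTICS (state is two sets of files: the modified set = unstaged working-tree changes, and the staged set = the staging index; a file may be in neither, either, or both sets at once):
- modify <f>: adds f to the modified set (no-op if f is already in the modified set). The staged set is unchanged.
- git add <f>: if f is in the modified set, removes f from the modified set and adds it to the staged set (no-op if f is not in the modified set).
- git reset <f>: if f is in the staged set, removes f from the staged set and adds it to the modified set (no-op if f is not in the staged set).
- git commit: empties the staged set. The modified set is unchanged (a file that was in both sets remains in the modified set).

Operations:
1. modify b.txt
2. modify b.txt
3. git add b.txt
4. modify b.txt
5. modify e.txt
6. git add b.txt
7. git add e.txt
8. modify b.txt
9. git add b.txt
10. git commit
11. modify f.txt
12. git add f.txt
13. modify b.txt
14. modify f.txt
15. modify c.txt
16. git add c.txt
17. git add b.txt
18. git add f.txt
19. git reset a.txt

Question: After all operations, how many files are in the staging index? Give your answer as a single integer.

Answer: 3

Derivation:
After op 1 (modify b.txt): modified={b.txt} staged={none}
After op 2 (modify b.txt): modified={b.txt} staged={none}
After op 3 (git add b.txt): modified={none} staged={b.txt}
After op 4 (modify b.txt): modified={b.txt} staged={b.txt}
After op 5 (modify e.txt): modified={b.txt, e.txt} staged={b.txt}
After op 6 (git add b.txt): modified={e.txt} staged={b.txt}
After op 7 (git add e.txt): modified={none} staged={b.txt, e.txt}
After op 8 (modify b.txt): modified={b.txt} staged={b.txt, e.txt}
After op 9 (git add b.txt): modified={none} staged={b.txt, e.txt}
After op 10 (git commit): modified={none} staged={none}
After op 11 (modify f.txt): modified={f.txt} staged={none}
After op 12 (git add f.txt): modified={none} staged={f.txt}
After op 13 (modify b.txt): modified={b.txt} staged={f.txt}
After op 14 (modify f.txt): modified={b.txt, f.txt} staged={f.txt}
After op 15 (modify c.txt): modified={b.txt, c.txt, f.txt} staged={f.txt}
After op 16 (git add c.txt): modified={b.txt, f.txt} staged={c.txt, f.txt}
After op 17 (git add b.txt): modified={f.txt} staged={b.txt, c.txt, f.txt}
After op 18 (git add f.txt): modified={none} staged={b.txt, c.txt, f.txt}
After op 19 (git reset a.txt): modified={none} staged={b.txt, c.txt, f.txt}
Final staged set: {b.txt, c.txt, f.txt} -> count=3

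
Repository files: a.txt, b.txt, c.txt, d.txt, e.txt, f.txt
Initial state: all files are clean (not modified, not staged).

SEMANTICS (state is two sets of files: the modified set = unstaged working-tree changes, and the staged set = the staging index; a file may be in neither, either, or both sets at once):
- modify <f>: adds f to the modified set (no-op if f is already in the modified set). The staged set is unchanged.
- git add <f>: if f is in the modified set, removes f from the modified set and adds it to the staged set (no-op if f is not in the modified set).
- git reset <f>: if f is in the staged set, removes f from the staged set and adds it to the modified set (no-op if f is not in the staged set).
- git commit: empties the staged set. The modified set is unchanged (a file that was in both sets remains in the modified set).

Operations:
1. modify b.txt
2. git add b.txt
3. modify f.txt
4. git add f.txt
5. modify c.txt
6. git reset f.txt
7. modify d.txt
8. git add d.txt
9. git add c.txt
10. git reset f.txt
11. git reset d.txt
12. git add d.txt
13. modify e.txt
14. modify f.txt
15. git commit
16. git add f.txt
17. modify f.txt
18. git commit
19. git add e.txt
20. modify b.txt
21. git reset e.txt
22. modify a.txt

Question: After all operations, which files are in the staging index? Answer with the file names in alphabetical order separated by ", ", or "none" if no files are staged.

Answer: none

Derivation:
After op 1 (modify b.txt): modified={b.txt} staged={none}
After op 2 (git add b.txt): modified={none} staged={b.txt}
After op 3 (modify f.txt): modified={f.txt} staged={b.txt}
After op 4 (git add f.txt): modified={none} staged={b.txt, f.txt}
After op 5 (modify c.txt): modified={c.txt} staged={b.txt, f.txt}
After op 6 (git reset f.txt): modified={c.txt, f.txt} staged={b.txt}
After op 7 (modify d.txt): modified={c.txt, d.txt, f.txt} staged={b.txt}
After op 8 (git add d.txt): modified={c.txt, f.txt} staged={b.txt, d.txt}
After op 9 (git add c.txt): modified={f.txt} staged={b.txt, c.txt, d.txt}
After op 10 (git reset f.txt): modified={f.txt} staged={b.txt, c.txt, d.txt}
After op 11 (git reset d.txt): modified={d.txt, f.txt} staged={b.txt, c.txt}
After op 12 (git add d.txt): modified={f.txt} staged={b.txt, c.txt, d.txt}
After op 13 (modify e.txt): modified={e.txt, f.txt} staged={b.txt, c.txt, d.txt}
After op 14 (modify f.txt): modified={e.txt, f.txt} staged={b.txt, c.txt, d.txt}
After op 15 (git commit): modified={e.txt, f.txt} staged={none}
After op 16 (git add f.txt): modified={e.txt} staged={f.txt}
After op 17 (modify f.txt): modified={e.txt, f.txt} staged={f.txt}
After op 18 (git commit): modified={e.txt, f.txt} staged={none}
After op 19 (git add e.txt): modified={f.txt} staged={e.txt}
After op 20 (modify b.txt): modified={b.txt, f.txt} staged={e.txt}
After op 21 (git reset e.txt): modified={b.txt, e.txt, f.txt} staged={none}
After op 22 (modify a.txt): modified={a.txt, b.txt, e.txt, f.txt} staged={none}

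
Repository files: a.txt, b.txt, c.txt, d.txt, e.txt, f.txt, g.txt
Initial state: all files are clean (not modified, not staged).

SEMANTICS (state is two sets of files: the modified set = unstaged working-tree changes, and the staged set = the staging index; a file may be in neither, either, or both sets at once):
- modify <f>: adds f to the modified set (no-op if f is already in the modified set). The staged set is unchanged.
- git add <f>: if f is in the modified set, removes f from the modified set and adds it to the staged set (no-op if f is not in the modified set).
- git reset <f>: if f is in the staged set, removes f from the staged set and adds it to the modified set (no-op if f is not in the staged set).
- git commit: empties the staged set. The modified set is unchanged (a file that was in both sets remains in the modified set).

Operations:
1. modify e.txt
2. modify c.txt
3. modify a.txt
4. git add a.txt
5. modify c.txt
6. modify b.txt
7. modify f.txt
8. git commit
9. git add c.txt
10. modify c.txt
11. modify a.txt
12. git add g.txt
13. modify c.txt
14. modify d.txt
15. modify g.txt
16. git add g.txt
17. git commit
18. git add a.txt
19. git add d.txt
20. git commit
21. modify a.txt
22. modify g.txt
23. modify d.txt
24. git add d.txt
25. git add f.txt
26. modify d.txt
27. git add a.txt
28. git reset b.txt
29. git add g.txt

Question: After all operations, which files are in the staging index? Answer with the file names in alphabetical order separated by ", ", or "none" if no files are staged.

After op 1 (modify e.txt): modified={e.txt} staged={none}
After op 2 (modify c.txt): modified={c.txt, e.txt} staged={none}
After op 3 (modify a.txt): modified={a.txt, c.txt, e.txt} staged={none}
After op 4 (git add a.txt): modified={c.txt, e.txt} staged={a.txt}
After op 5 (modify c.txt): modified={c.txt, e.txt} staged={a.txt}
After op 6 (modify b.txt): modified={b.txt, c.txt, e.txt} staged={a.txt}
After op 7 (modify f.txt): modified={b.txt, c.txt, e.txt, f.txt} staged={a.txt}
After op 8 (git commit): modified={b.txt, c.txt, e.txt, f.txt} staged={none}
After op 9 (git add c.txt): modified={b.txt, e.txt, f.txt} staged={c.txt}
After op 10 (modify c.txt): modified={b.txt, c.txt, e.txt, f.txt} staged={c.txt}
After op 11 (modify a.txt): modified={a.txt, b.txt, c.txt, e.txt, f.txt} staged={c.txt}
After op 12 (git add g.txt): modified={a.txt, b.txt, c.txt, e.txt, f.txt} staged={c.txt}
After op 13 (modify c.txt): modified={a.txt, b.txt, c.txt, e.txt, f.txt} staged={c.txt}
After op 14 (modify d.txt): modified={a.txt, b.txt, c.txt, d.txt, e.txt, f.txt} staged={c.txt}
After op 15 (modify g.txt): modified={a.txt, b.txt, c.txt, d.txt, e.txt, f.txt, g.txt} staged={c.txt}
After op 16 (git add g.txt): modified={a.txt, b.txt, c.txt, d.txt, e.txt, f.txt} staged={c.txt, g.txt}
After op 17 (git commit): modified={a.txt, b.txt, c.txt, d.txt, e.txt, f.txt} staged={none}
After op 18 (git add a.txt): modified={b.txt, c.txt, d.txt, e.txt, f.txt} staged={a.txt}
After op 19 (git add d.txt): modified={b.txt, c.txt, e.txt, f.txt} staged={a.txt, d.txt}
After op 20 (git commit): modified={b.txt, c.txt, e.txt, f.txt} staged={none}
After op 21 (modify a.txt): modified={a.txt, b.txt, c.txt, e.txt, f.txt} staged={none}
After op 22 (modify g.txt): modified={a.txt, b.txt, c.txt, e.txt, f.txt, g.txt} staged={none}
After op 23 (modify d.txt): modified={a.txt, b.txt, c.txt, d.txt, e.txt, f.txt, g.txt} staged={none}
After op 24 (git add d.txt): modified={a.txt, b.txt, c.txt, e.txt, f.txt, g.txt} staged={d.txt}
After op 25 (git add f.txt): modified={a.txt, b.txt, c.txt, e.txt, g.txt} staged={d.txt, f.txt}
After op 26 (modify d.txt): modified={a.txt, b.txt, c.txt, d.txt, e.txt, g.txt} staged={d.txt, f.txt}
After op 27 (git add a.txt): modified={b.txt, c.txt, d.txt, e.txt, g.txt} staged={a.txt, d.txt, f.txt}
After op 28 (git reset b.txt): modified={b.txt, c.txt, d.txt, e.txt, g.txt} staged={a.txt, d.txt, f.txt}
After op 29 (git add g.txt): modified={b.txt, c.txt, d.txt, e.txt} staged={a.txt, d.txt, f.txt, g.txt}

Answer: a.txt, d.txt, f.txt, g.txt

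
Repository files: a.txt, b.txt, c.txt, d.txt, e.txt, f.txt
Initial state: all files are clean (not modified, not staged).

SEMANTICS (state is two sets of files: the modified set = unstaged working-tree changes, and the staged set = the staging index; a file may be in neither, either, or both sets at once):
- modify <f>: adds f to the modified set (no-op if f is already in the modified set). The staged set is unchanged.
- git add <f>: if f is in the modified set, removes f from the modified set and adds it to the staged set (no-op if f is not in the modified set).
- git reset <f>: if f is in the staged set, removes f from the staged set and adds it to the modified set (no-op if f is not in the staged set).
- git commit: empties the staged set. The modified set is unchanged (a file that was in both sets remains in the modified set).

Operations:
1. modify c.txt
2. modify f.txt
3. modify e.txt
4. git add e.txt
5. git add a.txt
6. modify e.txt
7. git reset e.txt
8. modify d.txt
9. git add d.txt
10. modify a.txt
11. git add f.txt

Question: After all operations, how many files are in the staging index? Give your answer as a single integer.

After op 1 (modify c.txt): modified={c.txt} staged={none}
After op 2 (modify f.txt): modified={c.txt, f.txt} staged={none}
After op 3 (modify e.txt): modified={c.txt, e.txt, f.txt} staged={none}
After op 4 (git add e.txt): modified={c.txt, f.txt} staged={e.txt}
After op 5 (git add a.txt): modified={c.txt, f.txt} staged={e.txt}
After op 6 (modify e.txt): modified={c.txt, e.txt, f.txt} staged={e.txt}
After op 7 (git reset e.txt): modified={c.txt, e.txt, f.txt} staged={none}
After op 8 (modify d.txt): modified={c.txt, d.txt, e.txt, f.txt} staged={none}
After op 9 (git add d.txt): modified={c.txt, e.txt, f.txt} staged={d.txt}
After op 10 (modify a.txt): modified={a.txt, c.txt, e.txt, f.txt} staged={d.txt}
After op 11 (git add f.txt): modified={a.txt, c.txt, e.txt} staged={d.txt, f.txt}
Final staged set: {d.txt, f.txt} -> count=2

Answer: 2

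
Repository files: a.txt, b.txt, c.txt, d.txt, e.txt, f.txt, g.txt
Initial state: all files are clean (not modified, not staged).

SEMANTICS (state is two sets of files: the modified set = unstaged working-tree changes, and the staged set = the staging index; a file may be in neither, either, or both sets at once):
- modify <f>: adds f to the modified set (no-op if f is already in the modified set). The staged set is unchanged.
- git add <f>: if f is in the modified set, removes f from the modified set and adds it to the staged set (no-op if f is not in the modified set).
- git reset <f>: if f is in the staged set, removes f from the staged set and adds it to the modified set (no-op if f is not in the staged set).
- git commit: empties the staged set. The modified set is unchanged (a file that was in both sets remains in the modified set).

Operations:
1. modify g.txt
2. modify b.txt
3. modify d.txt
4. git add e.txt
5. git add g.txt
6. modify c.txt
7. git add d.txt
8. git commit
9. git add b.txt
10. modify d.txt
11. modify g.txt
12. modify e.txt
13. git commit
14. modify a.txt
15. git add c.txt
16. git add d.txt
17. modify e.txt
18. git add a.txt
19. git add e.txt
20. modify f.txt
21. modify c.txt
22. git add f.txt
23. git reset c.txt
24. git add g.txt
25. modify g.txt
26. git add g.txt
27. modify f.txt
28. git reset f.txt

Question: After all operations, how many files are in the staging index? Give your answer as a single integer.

Answer: 4

Derivation:
After op 1 (modify g.txt): modified={g.txt} staged={none}
After op 2 (modify b.txt): modified={b.txt, g.txt} staged={none}
After op 3 (modify d.txt): modified={b.txt, d.txt, g.txt} staged={none}
After op 4 (git add e.txt): modified={b.txt, d.txt, g.txt} staged={none}
After op 5 (git add g.txt): modified={b.txt, d.txt} staged={g.txt}
After op 6 (modify c.txt): modified={b.txt, c.txt, d.txt} staged={g.txt}
After op 7 (git add d.txt): modified={b.txt, c.txt} staged={d.txt, g.txt}
After op 8 (git commit): modified={b.txt, c.txt} staged={none}
After op 9 (git add b.txt): modified={c.txt} staged={b.txt}
After op 10 (modify d.txt): modified={c.txt, d.txt} staged={b.txt}
After op 11 (modify g.txt): modified={c.txt, d.txt, g.txt} staged={b.txt}
After op 12 (modify e.txt): modified={c.txt, d.txt, e.txt, g.txt} staged={b.txt}
After op 13 (git commit): modified={c.txt, d.txt, e.txt, g.txt} staged={none}
After op 14 (modify a.txt): modified={a.txt, c.txt, d.txt, e.txt, g.txt} staged={none}
After op 15 (git add c.txt): modified={a.txt, d.txt, e.txt, g.txt} staged={c.txt}
After op 16 (git add d.txt): modified={a.txt, e.txt, g.txt} staged={c.txt, d.txt}
After op 17 (modify e.txt): modified={a.txt, e.txt, g.txt} staged={c.txt, d.txt}
After op 18 (git add a.txt): modified={e.txt, g.txt} staged={a.txt, c.txt, d.txt}
After op 19 (git add e.txt): modified={g.txt} staged={a.txt, c.txt, d.txt, e.txt}
After op 20 (modify f.txt): modified={f.txt, g.txt} staged={a.txt, c.txt, d.txt, e.txt}
After op 21 (modify c.txt): modified={c.txt, f.txt, g.txt} staged={a.txt, c.txt, d.txt, e.txt}
After op 22 (git add f.txt): modified={c.txt, g.txt} staged={a.txt, c.txt, d.txt, e.txt, f.txt}
After op 23 (git reset c.txt): modified={c.txt, g.txt} staged={a.txt, d.txt, e.txt, f.txt}
After op 24 (git add g.txt): modified={c.txt} staged={a.txt, d.txt, e.txt, f.txt, g.txt}
After op 25 (modify g.txt): modified={c.txt, g.txt} staged={a.txt, d.txt, e.txt, f.txt, g.txt}
After op 26 (git add g.txt): modified={c.txt} staged={a.txt, d.txt, e.txt, f.txt, g.txt}
After op 27 (modify f.txt): modified={c.txt, f.txt} staged={a.txt, d.txt, e.txt, f.txt, g.txt}
After op 28 (git reset f.txt): modified={c.txt, f.txt} staged={a.txt, d.txt, e.txt, g.txt}
Final staged set: {a.txt, d.txt, e.txt, g.txt} -> count=4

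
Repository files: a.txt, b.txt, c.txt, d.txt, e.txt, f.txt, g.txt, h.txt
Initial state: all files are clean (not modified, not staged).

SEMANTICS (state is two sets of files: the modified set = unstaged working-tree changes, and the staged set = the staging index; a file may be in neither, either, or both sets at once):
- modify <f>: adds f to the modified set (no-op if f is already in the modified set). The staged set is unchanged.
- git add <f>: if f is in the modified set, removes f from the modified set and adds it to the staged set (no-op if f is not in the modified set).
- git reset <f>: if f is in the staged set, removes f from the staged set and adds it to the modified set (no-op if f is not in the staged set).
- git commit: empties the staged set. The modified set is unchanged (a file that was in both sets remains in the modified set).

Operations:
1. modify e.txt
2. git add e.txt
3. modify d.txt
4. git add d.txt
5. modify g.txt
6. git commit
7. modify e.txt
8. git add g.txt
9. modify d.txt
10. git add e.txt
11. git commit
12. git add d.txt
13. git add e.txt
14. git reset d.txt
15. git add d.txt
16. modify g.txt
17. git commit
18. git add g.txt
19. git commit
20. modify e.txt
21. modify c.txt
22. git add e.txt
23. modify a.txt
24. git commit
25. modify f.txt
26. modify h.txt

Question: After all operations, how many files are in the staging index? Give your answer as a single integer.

After op 1 (modify e.txt): modified={e.txt} staged={none}
After op 2 (git add e.txt): modified={none} staged={e.txt}
After op 3 (modify d.txt): modified={d.txt} staged={e.txt}
After op 4 (git add d.txt): modified={none} staged={d.txt, e.txt}
After op 5 (modify g.txt): modified={g.txt} staged={d.txt, e.txt}
After op 6 (git commit): modified={g.txt} staged={none}
After op 7 (modify e.txt): modified={e.txt, g.txt} staged={none}
After op 8 (git add g.txt): modified={e.txt} staged={g.txt}
After op 9 (modify d.txt): modified={d.txt, e.txt} staged={g.txt}
After op 10 (git add e.txt): modified={d.txt} staged={e.txt, g.txt}
After op 11 (git commit): modified={d.txt} staged={none}
After op 12 (git add d.txt): modified={none} staged={d.txt}
After op 13 (git add e.txt): modified={none} staged={d.txt}
After op 14 (git reset d.txt): modified={d.txt} staged={none}
After op 15 (git add d.txt): modified={none} staged={d.txt}
After op 16 (modify g.txt): modified={g.txt} staged={d.txt}
After op 17 (git commit): modified={g.txt} staged={none}
After op 18 (git add g.txt): modified={none} staged={g.txt}
After op 19 (git commit): modified={none} staged={none}
After op 20 (modify e.txt): modified={e.txt} staged={none}
After op 21 (modify c.txt): modified={c.txt, e.txt} staged={none}
After op 22 (git add e.txt): modified={c.txt} staged={e.txt}
After op 23 (modify a.txt): modified={a.txt, c.txt} staged={e.txt}
After op 24 (git commit): modified={a.txt, c.txt} staged={none}
After op 25 (modify f.txt): modified={a.txt, c.txt, f.txt} staged={none}
After op 26 (modify h.txt): modified={a.txt, c.txt, f.txt, h.txt} staged={none}
Final staged set: {none} -> count=0

Answer: 0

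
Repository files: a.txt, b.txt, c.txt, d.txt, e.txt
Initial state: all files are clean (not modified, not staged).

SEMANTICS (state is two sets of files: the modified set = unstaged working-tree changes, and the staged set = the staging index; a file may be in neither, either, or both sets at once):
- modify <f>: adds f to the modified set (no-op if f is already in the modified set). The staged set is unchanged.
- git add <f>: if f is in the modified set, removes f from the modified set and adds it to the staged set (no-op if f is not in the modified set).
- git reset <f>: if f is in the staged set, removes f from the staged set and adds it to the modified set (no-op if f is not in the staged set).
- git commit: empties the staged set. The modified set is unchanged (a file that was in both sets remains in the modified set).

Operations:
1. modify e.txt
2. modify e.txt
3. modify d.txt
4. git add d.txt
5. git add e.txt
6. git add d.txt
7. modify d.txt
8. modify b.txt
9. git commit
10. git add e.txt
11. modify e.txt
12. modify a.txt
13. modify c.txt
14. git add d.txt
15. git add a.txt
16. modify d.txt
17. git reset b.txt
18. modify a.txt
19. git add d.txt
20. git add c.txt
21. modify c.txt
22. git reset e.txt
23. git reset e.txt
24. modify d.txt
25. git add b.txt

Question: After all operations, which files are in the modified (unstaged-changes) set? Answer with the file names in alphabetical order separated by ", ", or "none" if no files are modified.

After op 1 (modify e.txt): modified={e.txt} staged={none}
After op 2 (modify e.txt): modified={e.txt} staged={none}
After op 3 (modify d.txt): modified={d.txt, e.txt} staged={none}
After op 4 (git add d.txt): modified={e.txt} staged={d.txt}
After op 5 (git add e.txt): modified={none} staged={d.txt, e.txt}
After op 6 (git add d.txt): modified={none} staged={d.txt, e.txt}
After op 7 (modify d.txt): modified={d.txt} staged={d.txt, e.txt}
After op 8 (modify b.txt): modified={b.txt, d.txt} staged={d.txt, e.txt}
After op 9 (git commit): modified={b.txt, d.txt} staged={none}
After op 10 (git add e.txt): modified={b.txt, d.txt} staged={none}
After op 11 (modify e.txt): modified={b.txt, d.txt, e.txt} staged={none}
After op 12 (modify a.txt): modified={a.txt, b.txt, d.txt, e.txt} staged={none}
After op 13 (modify c.txt): modified={a.txt, b.txt, c.txt, d.txt, e.txt} staged={none}
After op 14 (git add d.txt): modified={a.txt, b.txt, c.txt, e.txt} staged={d.txt}
After op 15 (git add a.txt): modified={b.txt, c.txt, e.txt} staged={a.txt, d.txt}
After op 16 (modify d.txt): modified={b.txt, c.txt, d.txt, e.txt} staged={a.txt, d.txt}
After op 17 (git reset b.txt): modified={b.txt, c.txt, d.txt, e.txt} staged={a.txt, d.txt}
After op 18 (modify a.txt): modified={a.txt, b.txt, c.txt, d.txt, e.txt} staged={a.txt, d.txt}
After op 19 (git add d.txt): modified={a.txt, b.txt, c.txt, e.txt} staged={a.txt, d.txt}
After op 20 (git add c.txt): modified={a.txt, b.txt, e.txt} staged={a.txt, c.txt, d.txt}
After op 21 (modify c.txt): modified={a.txt, b.txt, c.txt, e.txt} staged={a.txt, c.txt, d.txt}
After op 22 (git reset e.txt): modified={a.txt, b.txt, c.txt, e.txt} staged={a.txt, c.txt, d.txt}
After op 23 (git reset e.txt): modified={a.txt, b.txt, c.txt, e.txt} staged={a.txt, c.txt, d.txt}
After op 24 (modify d.txt): modified={a.txt, b.txt, c.txt, d.txt, e.txt} staged={a.txt, c.txt, d.txt}
After op 25 (git add b.txt): modified={a.txt, c.txt, d.txt, e.txt} staged={a.txt, b.txt, c.txt, d.txt}

Answer: a.txt, c.txt, d.txt, e.txt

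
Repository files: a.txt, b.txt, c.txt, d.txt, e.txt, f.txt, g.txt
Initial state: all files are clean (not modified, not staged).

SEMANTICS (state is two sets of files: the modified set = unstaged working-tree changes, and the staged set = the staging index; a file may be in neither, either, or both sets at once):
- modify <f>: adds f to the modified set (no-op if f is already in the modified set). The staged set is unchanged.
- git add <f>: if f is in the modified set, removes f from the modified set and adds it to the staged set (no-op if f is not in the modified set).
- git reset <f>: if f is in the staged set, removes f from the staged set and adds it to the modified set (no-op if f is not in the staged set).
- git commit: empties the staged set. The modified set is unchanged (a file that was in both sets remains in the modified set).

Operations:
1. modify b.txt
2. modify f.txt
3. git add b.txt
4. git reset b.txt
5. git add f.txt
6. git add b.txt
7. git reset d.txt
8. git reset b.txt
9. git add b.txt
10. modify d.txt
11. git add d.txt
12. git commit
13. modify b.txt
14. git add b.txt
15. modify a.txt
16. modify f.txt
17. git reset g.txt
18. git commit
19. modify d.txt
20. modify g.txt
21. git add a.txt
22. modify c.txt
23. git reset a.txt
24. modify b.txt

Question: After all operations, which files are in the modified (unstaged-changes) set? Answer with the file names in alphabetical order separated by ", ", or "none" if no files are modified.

Answer: a.txt, b.txt, c.txt, d.txt, f.txt, g.txt

Derivation:
After op 1 (modify b.txt): modified={b.txt} staged={none}
After op 2 (modify f.txt): modified={b.txt, f.txt} staged={none}
After op 3 (git add b.txt): modified={f.txt} staged={b.txt}
After op 4 (git reset b.txt): modified={b.txt, f.txt} staged={none}
After op 5 (git add f.txt): modified={b.txt} staged={f.txt}
After op 6 (git add b.txt): modified={none} staged={b.txt, f.txt}
After op 7 (git reset d.txt): modified={none} staged={b.txt, f.txt}
After op 8 (git reset b.txt): modified={b.txt} staged={f.txt}
After op 9 (git add b.txt): modified={none} staged={b.txt, f.txt}
After op 10 (modify d.txt): modified={d.txt} staged={b.txt, f.txt}
After op 11 (git add d.txt): modified={none} staged={b.txt, d.txt, f.txt}
After op 12 (git commit): modified={none} staged={none}
After op 13 (modify b.txt): modified={b.txt} staged={none}
After op 14 (git add b.txt): modified={none} staged={b.txt}
After op 15 (modify a.txt): modified={a.txt} staged={b.txt}
After op 16 (modify f.txt): modified={a.txt, f.txt} staged={b.txt}
After op 17 (git reset g.txt): modified={a.txt, f.txt} staged={b.txt}
After op 18 (git commit): modified={a.txt, f.txt} staged={none}
After op 19 (modify d.txt): modified={a.txt, d.txt, f.txt} staged={none}
After op 20 (modify g.txt): modified={a.txt, d.txt, f.txt, g.txt} staged={none}
After op 21 (git add a.txt): modified={d.txt, f.txt, g.txt} staged={a.txt}
After op 22 (modify c.txt): modified={c.txt, d.txt, f.txt, g.txt} staged={a.txt}
After op 23 (git reset a.txt): modified={a.txt, c.txt, d.txt, f.txt, g.txt} staged={none}
After op 24 (modify b.txt): modified={a.txt, b.txt, c.txt, d.txt, f.txt, g.txt} staged={none}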